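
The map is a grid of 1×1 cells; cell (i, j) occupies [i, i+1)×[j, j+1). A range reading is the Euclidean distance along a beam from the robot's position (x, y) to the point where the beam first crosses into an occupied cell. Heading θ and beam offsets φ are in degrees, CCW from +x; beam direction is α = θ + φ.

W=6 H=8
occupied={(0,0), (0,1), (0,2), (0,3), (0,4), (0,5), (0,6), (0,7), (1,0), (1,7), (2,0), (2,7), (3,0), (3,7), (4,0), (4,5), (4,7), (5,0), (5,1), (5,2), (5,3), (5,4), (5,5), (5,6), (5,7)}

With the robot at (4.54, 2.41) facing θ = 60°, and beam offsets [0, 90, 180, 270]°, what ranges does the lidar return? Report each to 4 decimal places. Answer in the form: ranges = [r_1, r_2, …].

beam 1: φ=0°, α=60°
  dir = (cos 60°, sin 60°) = (0.5000, 0.8660); from cell (4,2)
  next x-line at t=0.9200, next y-line at t=0.6813; Δt_x=2.0000, Δt_y=1.1547
    y: enter (4,3) at t=0.6813
    x: enter (5,3) at t=0.9200 ← occupied
  → r_1 = 0.9200
beam 2: φ=90°, α=150°
  dir = (cos 150°, sin 150°) = (-0.8660, 0.5000); from cell (4,2)
  next x-line at t=0.6235, next y-line at t=1.1800; Δt_x=1.1547, Δt_y=2.0000
    x: enter (3,2) at t=0.6235
    y: enter (3,3) at t=1.1800
    x: enter (2,3) at t=1.7782
    x: enter (1,3) at t=2.9329
    y: enter (1,4) at t=3.1800
    x: enter (0,4) at t=4.0876 ← occupied
  → r_2 = 4.0876
beam 3: φ=180°, α=240°
  dir = (cos 240°, sin 240°) = (-0.5000, -0.8660); from cell (4,2)
  next x-line at t=1.0800, next y-line at t=0.4734; Δt_x=2.0000, Δt_y=1.1547
    y: enter (4,1) at t=0.4734
    x: enter (3,1) at t=1.0800
    y: enter (3,0) at t=1.6281 ← occupied
  → r_3 = 1.6281
beam 4: φ=270°, α=330°
  dir = (cos 330°, sin 330°) = (0.8660, -0.5000); from cell (4,2)
  next x-line at t=0.5312, next y-line at t=0.8200; Δt_x=1.1547, Δt_y=2.0000
    x: enter (5,2) at t=0.5312 ← occupied
  → r_4 = 0.5312

ranges = [0.9200, 4.0876, 1.6281, 0.5312]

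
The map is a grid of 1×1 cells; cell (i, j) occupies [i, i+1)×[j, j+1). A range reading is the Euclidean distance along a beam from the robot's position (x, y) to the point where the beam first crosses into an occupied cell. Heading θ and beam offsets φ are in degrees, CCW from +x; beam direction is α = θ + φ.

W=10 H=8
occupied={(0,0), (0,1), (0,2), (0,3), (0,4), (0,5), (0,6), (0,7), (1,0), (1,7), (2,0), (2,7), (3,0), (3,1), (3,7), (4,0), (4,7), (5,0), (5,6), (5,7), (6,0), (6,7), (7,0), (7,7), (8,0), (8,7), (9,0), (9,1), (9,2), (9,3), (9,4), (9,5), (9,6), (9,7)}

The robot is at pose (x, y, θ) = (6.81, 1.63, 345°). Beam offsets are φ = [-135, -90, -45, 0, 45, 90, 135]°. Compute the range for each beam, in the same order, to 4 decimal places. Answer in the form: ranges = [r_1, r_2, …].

ranges = [1.2600, 0.6522, 0.7275, 2.2673, 2.5288, 5.5594, 6.2007]

beam 1: φ=-135°, α=210°
  cosα=-0.8660 sinα=-0.5000 | (6,1) | tMaxX 0.9353 tMaxY 1.2600 | tΔX 1.1547 tΔY 2.0000
    t=0.9353 [x] (5,1)
    t=1.2600 [y] (5,0) — stop
  → r_1 = 1.2600
beam 2: φ=-90°, α=255°
  cosα=-0.2588 sinα=-0.9659 | (6,1) | tMaxX 3.1296 tMaxY 0.6522 | tΔX 3.8637 tΔY 1.0353
    t=0.6522 [y] (6,0) — stop
  → r_2 = 0.6522
beam 3: φ=-45°, α=300°
  cosα=0.5000 sinα=-0.8660 | (6,1) | tMaxX 0.3800 tMaxY 0.7275 | tΔX 2.0000 tΔY 1.1547
    t=0.3800 [x] (7,1)
    t=0.7275 [y] (7,0) — stop
  → r_3 = 0.7275
beam 4: φ=0°, α=345°
  cosα=0.9659 sinα=-0.2588 | (6,1) | tMaxX 0.1967 tMaxY 2.4341 | tΔX 1.0353 tΔY 3.8637
    t=0.1967 [x] (7,1)
    t=1.2320 [x] (8,1)
    t=2.2673 [x] (9,1) — stop
  → r_4 = 2.2673
beam 5: φ=45°, α=30°
  cosα=0.8660 sinα=0.5000 | (6,1) | tMaxX 0.2194 tMaxY 0.7400 | tΔX 1.1547 tΔY 2.0000
    t=0.2194 [x] (7,1)
    t=0.7400 [y] (7,2)
    t=1.3741 [x] (8,2)
    t=2.5288 [x] (9,2) — stop
  → r_5 = 2.5288
beam 6: φ=90°, α=75°
  cosα=0.2588 sinα=0.9659 | (6,1) | tMaxX 0.7341 tMaxY 0.3831 | tΔX 3.8637 tΔY 1.0353
    t=0.3831 [y] (6,2)
    t=0.7341 [x] (7,2)
    t=1.4183 [y] (7,3)
    t=2.4536 [y] (7,4)
    t=3.4889 [y] (7,5)
    t=4.5242 [y] (7,6)
    t=4.5978 [x] (8,6)
    t=5.5594 [y] (8,7) — stop
  → r_6 = 5.5594
beam 7: φ=135°, α=120°
  cosα=-0.5000 sinα=0.8660 | (6,1) | tMaxX 1.6200 tMaxY 0.4272 | tΔX 2.0000 tΔY 1.1547
    t=0.4272 [y] (6,2)
    t=1.5819 [y] (6,3)
    t=1.6200 [x] (5,3)
    t=2.7366 [y] (5,4)
    t=3.6200 [x] (4,4)
    t=3.8913 [y] (4,5)
    t=5.0460 [y] (4,6)
    t=5.6200 [x] (3,6)
    t=6.2007 [y] (3,7) — stop
  → r_7 = 6.2007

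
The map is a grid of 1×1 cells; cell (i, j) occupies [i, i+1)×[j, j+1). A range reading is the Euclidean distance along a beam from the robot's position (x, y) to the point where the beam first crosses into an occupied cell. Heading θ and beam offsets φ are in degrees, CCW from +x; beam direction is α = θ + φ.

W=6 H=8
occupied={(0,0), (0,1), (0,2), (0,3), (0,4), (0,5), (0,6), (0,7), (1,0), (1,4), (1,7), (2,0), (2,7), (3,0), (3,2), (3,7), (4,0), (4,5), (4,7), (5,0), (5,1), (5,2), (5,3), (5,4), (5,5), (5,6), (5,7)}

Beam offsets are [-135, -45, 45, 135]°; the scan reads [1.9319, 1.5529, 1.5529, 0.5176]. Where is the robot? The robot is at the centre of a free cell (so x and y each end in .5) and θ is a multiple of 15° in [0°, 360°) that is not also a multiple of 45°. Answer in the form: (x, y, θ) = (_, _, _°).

(x, y, θ) = (2.5, 2.5, 240°)

Candidates: 21 free-cell centres × 16 headings = 336 poses. Raycast each; keep the one whose scan matches to 4 dp.
  (2.5, 4.5, 120°): beam 1 = 2.5882 ≠ 1.9319 ✗
  (2.5, 1.5, 240°): beam 1 = 2.5882 ≠ 1.9319 ✗
  (1.5, 2.5, 105°): beam 1 = 3.0000 ≠ 1.9319 ✗
  (1.5, 3.5, 195°): beam 1 = 0.5774 ≠ 1.9319 ✗
  …
  (2.5, 2.5, 240°): r_1=1.9319, r_2=1.5529, r_3=1.5529, r_4=0.5176 — all match ✓
No second candidate reproduces the full scan.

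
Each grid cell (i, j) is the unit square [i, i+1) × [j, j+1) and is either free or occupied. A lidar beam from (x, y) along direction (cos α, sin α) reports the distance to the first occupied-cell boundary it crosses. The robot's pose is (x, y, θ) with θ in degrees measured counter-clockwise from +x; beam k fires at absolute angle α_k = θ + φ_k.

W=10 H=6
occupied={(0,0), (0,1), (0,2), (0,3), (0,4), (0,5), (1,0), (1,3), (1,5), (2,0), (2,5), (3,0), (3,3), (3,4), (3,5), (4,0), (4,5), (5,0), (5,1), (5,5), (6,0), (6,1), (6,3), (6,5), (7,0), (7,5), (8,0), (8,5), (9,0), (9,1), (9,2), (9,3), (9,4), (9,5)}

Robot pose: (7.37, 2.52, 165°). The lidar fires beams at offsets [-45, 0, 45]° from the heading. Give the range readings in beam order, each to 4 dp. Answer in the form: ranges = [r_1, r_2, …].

ranges = [0.7400, 3.4889, 1.0400]

beam 1: φ=-45°, α=120°
  cosα=-0.5000 sinα=0.8660 | (7,2) | tMaxX 0.7400 tMaxY 0.5543 | tΔX 2.0000 tΔY 1.1547
    t=0.5543 [y] (7,3)
    t=0.7400 [x] (6,3) — stop
  → r_1 = 0.7400
beam 2: φ=0°, α=165°
  cosα=-0.9659 sinα=0.2588 | (7,2) | tMaxX 0.3831 tMaxY 1.8546 | tΔX 1.0353 tΔY 3.8637
    t=0.3831 [x] (6,2)
    t=1.4183 [x] (5,2)
    t=1.8546 [y] (5,3)
    t=2.4536 [x] (4,3)
    t=3.4889 [x] (3,3) — stop
  → r_2 = 3.4889
beam 3: φ=45°, α=210°
  cosα=-0.8660 sinα=-0.5000 | (7,2) | tMaxX 0.4272 tMaxY 1.0400 | tΔX 1.1547 tΔY 2.0000
    t=0.4272 [x] (6,2)
    t=1.0400 [y] (6,1) — stop
  → r_3 = 1.0400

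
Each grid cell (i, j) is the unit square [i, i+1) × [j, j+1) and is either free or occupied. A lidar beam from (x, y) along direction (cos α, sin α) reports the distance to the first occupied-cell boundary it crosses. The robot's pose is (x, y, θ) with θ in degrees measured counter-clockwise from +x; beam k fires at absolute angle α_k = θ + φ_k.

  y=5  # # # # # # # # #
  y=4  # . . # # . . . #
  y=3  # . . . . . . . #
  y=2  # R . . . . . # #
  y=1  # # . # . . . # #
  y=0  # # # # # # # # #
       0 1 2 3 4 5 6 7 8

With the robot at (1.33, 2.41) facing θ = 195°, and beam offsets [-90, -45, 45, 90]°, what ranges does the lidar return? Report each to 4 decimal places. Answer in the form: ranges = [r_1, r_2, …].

ranges = [1.2750, 0.3811, 0.4734, 0.4245]

beam 1: φ=-90°, α=105°
  direction (-0.2588, 0.9659); cell (1,2); t to first gridline: x 1.2750, y 0.6108 (then +3.8637 / +1.0353)
    (1,3) via y @ 0.6108
    (0,3) via x @ 1.2750  # hit
  → r_1 = 1.2750
beam 2: φ=-45°, α=150°
  direction (-0.8660, 0.5000); cell (1,2); t to first gridline: x 0.3811, y 1.1800 (then +1.1547 / +2.0000)
    (0,2) via x @ 0.3811  # hit
  → r_2 = 0.3811
beam 3: φ=45°, α=240°
  direction (-0.5000, -0.8660); cell (1,2); t to first gridline: x 0.6600, y 0.4734 (then +2.0000 / +1.1547)
    (1,1) via y @ 0.4734  # hit
  → r_3 = 0.4734
beam 4: φ=90°, α=285°
  direction (0.2588, -0.9659); cell (1,2); t to first gridline: x 2.5887, y 0.4245 (then +3.8637 / +1.0353)
    (1,1) via y @ 0.4245  # hit
  → r_4 = 0.4245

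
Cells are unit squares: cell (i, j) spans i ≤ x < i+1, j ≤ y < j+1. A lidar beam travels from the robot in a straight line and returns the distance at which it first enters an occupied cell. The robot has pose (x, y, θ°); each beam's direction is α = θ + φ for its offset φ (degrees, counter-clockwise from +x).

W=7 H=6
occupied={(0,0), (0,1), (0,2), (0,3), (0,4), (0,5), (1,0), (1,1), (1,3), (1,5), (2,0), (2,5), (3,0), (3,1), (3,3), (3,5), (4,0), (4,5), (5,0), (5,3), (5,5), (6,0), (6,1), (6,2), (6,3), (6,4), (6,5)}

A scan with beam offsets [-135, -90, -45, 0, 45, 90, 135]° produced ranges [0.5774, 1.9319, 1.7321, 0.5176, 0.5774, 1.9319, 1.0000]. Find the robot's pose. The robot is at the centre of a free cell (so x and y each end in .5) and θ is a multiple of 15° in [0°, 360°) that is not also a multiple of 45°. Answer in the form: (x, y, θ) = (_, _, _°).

Enumerate (i+0.5, j+0.5, θ) over the 15 free cells and 16 admissible headings. For each, cast all 7 beams and compare to the given ranges.
  (4.5, 4.5, 15°): beam 1 = 1.0000 ≠ 0.5774 ✗
  (5.5, 4.5, 210°): beam 1 = 0.5176 ≠ 0.5774 ✗
  (1.5, 2.5, 165°): beam 1 = 1.7321 ≠ 0.5774 ✗
  (1.5, 2.5, 300°): beam 1 = 0.5176 ≠ 0.5774 ✗
  …
  (3.5, 4.5, 255°): r_1=0.5774, r_2=1.9319, r_3=1.7321, r_4=0.5176, r_5=0.5774, r_6=1.9319, r_7=1.0000 — all match ✓
No second candidate reproduces the full scan.

(x, y, θ) = (3.5, 4.5, 255°)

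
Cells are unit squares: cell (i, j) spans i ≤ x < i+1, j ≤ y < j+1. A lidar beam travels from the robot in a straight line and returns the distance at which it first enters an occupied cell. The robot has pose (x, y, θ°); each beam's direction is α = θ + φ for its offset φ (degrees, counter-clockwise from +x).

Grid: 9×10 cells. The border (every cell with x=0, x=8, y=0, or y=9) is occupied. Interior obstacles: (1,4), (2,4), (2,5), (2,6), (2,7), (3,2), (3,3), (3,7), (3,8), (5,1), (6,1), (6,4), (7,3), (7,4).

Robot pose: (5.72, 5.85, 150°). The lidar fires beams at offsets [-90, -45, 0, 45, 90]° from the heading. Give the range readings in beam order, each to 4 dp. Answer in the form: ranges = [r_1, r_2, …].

ranges = [3.6373, 3.2611, 2.3000, 2.8160, 3.4400]

beam 1: φ=-90°, α=60°
  direction (0.5000, 0.8660); cell (5,5); t to first gridline: x 0.5600, y 0.1732 (then +2.0000 / +1.1547)
    (5,6) via y @ 0.1732
    (6,6) via x @ 0.5600
    (6,7) via y @ 1.3279
    (6,8) via y @ 2.4826
    (7,8) via x @ 2.5600
    (7,9) via y @ 3.6373  # hit
  → r_1 = 3.6373
beam 2: φ=-45°, α=105°
  direction (-0.2588, 0.9659); cell (5,5); t to first gridline: x 2.7819, y 0.1553 (then +3.8637 / +1.0353)
    (5,6) via y @ 0.1553
    (5,7) via y @ 1.1906
    (5,8) via y @ 2.2258
    (4,8) via x @ 2.7819
    (4,9) via y @ 3.2611  # hit
  → r_2 = 3.2611
beam 3: φ=0°, α=150°
  direction (-0.8660, 0.5000); cell (5,5); t to first gridline: x 0.8314, y 0.3000 (then +1.1547 / +2.0000)
    (5,6) via y @ 0.3000
    (4,6) via x @ 0.8314
    (3,6) via x @ 1.9861
    (3,7) via y @ 2.3000  # hit
  → r_3 = 2.3000
beam 4: φ=45°, α=195°
  direction (-0.9659, -0.2588); cell (5,5); t to first gridline: x 0.7454, y 3.2841 (then +1.0353 / +3.8637)
    (4,5) via x @ 0.7454
    (3,5) via x @ 1.7807
    (2,5) via x @ 2.8160  # hit
  → r_4 = 2.8160
beam 5: φ=90°, α=240°
  direction (-0.5000, -0.8660); cell (5,5); t to first gridline: x 1.4400, y 0.9815 (then +2.0000 / +1.1547)
    (5,4) via y @ 0.9815
    (4,4) via x @ 1.4400
    (4,3) via y @ 2.1362
    (4,2) via y @ 3.2909
    (3,2) via x @ 3.4400  # hit
  → r_5 = 3.4400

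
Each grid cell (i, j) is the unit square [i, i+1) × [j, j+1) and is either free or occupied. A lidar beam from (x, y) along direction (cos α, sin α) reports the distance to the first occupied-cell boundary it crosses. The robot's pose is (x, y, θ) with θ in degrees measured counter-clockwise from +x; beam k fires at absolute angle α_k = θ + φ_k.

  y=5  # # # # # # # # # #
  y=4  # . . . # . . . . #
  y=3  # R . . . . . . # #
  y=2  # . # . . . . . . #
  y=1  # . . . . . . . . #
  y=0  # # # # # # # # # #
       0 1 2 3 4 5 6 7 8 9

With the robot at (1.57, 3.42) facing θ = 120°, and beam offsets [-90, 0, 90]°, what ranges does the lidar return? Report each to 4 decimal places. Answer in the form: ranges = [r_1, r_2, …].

ranges = [2.8059, 1.1400, 0.6582]

beam 1: φ=-90°, α=30°
  direction (0.8660, 0.5000); cell (1,3); t to first gridline: x 0.4965, y 1.1600 (then +1.1547 / +2.0000)
    (2,3) via x @ 0.4965
    (2,4) via y @ 1.1600
    (3,4) via x @ 1.6512
    (4,4) via x @ 2.8059  # hit
  → r_1 = 2.8059
beam 2: φ=0°, α=120°
  direction (-0.5000, 0.8660); cell (1,3); t to first gridline: x 1.1400, y 0.6697 (then +2.0000 / +1.1547)
    (1,4) via y @ 0.6697
    (0,4) via x @ 1.1400  # hit
  → r_2 = 1.1400
beam 3: φ=90°, α=210°
  direction (-0.8660, -0.5000); cell (1,3); t to first gridline: x 0.6582, y 0.8400 (then +1.1547 / +2.0000)
    (0,3) via x @ 0.6582  # hit
  → r_3 = 0.6582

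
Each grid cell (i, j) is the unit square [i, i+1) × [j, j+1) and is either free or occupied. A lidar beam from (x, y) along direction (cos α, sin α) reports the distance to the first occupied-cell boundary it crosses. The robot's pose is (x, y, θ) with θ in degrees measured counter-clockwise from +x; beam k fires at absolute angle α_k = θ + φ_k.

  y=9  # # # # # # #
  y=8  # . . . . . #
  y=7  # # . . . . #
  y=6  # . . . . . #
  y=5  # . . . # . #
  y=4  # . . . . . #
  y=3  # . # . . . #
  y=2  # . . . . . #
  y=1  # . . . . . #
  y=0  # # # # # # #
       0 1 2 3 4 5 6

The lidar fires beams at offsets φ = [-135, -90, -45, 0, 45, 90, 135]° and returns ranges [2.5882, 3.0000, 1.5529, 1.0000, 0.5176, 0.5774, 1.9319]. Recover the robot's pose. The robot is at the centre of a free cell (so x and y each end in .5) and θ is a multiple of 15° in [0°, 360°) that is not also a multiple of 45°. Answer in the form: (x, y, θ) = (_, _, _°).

Candidates: 37 free-cell centres × 16 headings = 592 poses. Raycast each; keep the one whose scan matches to 4 dp.
  (3.5, 7.5, 165°): beam 1 = 2.8868 ≠ 2.5882 ✗
  (1.5, 6.5, 240°): beam 1 = 0.5176 ≠ 2.5882 ✗
  (5.5, 1.5, 195°): beam 1 = 1.0000 ≠ 2.5882 ✗
  (4.5, 2.5, 60°): beam 1 = 1.5529 ≠ 2.5882 ✗
  …
  (5.5, 2.5, 300°): r_1=2.5882, r_2=3.0000, r_3=1.5529, r_4=1.0000, r_5=0.5176, r_6=0.5774, r_7=1.9319 — all match ✓
Unique over the lattice → pose = (5.5, 2.5, 300°).

(x, y, θ) = (5.5, 2.5, 300°)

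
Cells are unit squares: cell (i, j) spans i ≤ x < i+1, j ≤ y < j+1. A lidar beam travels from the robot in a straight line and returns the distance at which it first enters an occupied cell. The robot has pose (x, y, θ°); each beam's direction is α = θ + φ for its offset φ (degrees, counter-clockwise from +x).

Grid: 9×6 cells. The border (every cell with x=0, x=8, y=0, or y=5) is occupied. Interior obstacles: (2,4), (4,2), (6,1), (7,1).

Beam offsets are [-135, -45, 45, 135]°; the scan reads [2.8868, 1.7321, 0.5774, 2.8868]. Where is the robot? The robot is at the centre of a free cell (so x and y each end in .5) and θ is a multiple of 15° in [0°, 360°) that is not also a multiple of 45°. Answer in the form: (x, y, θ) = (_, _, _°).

(x, y, θ) = (3.5, 2.5, 285°)

The pose lattice has 24·16 = 384 candidates. Test each by forward raycasting.
  (1.5, 4.5, 345°): beam 1 = 0.5774 ≠ 2.8868 ✗
  (6.5, 4.5, 165°): beam 1 = 1.0000 ≠ 2.8868 ✗
  (5.5, 3.5, 195°): beam 1 = 1.7321 ≠ 2.8868 ✗
  (4.5, 3.5, 150°): beam 1 = 3.6235 ≠ 2.8868 ✗
  …
  (3.5, 2.5, 285°): r_1=2.8868, r_2=1.7321, r_3=0.5774, r_4=2.8868 — all match ✓
No second candidate reproduces the full scan.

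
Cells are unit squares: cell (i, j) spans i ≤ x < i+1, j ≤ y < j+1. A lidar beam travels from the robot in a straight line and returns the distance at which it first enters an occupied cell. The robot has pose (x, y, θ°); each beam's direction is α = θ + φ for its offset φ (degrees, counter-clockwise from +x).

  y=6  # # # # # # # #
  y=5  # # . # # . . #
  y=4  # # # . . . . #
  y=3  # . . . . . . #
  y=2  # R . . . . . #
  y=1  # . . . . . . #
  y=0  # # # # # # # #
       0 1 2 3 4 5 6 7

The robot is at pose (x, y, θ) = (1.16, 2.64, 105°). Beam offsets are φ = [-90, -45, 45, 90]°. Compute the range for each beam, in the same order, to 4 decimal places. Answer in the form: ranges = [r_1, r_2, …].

beam 1: φ=-90°, α=15°
  direction (0.9659, 0.2588); cell (1,2); t to first gridline: x 0.8696, y 1.3909 (then +1.0353 / +3.8637)
    (2,2) via x @ 0.8696
    (2,3) via y @ 1.3909
    (3,3) via x @ 1.9049
    (4,3) via x @ 2.9402
    (5,3) via x @ 3.9755
    (6,3) via x @ 5.0107
    (6,4) via y @ 5.2546
    (7,4) via x @ 6.0460  # hit
  → r_1 = 6.0460
beam 2: φ=-45°, α=60°
  direction (0.5000, 0.8660); cell (1,2); t to first gridline: x 1.6800, y 0.4157 (then +2.0000 / +1.1547)
    (1,3) via y @ 0.4157
    (1,4) via y @ 1.5704  # hit
  → r_2 = 1.5704
beam 3: φ=45°, α=150°
  direction (-0.8660, 0.5000); cell (1,2); t to first gridline: x 0.1848, y 0.7200 (then +1.1547 / +2.0000)
    (0,2) via x @ 0.1848  # hit
  → r_3 = 0.1848
beam 4: φ=90°, α=195°
  direction (-0.9659, -0.2588); cell (1,2); t to first gridline: x 0.1656, y 2.4728 (then +1.0353 / +3.8637)
    (0,2) via x @ 0.1656  # hit
  → r_4 = 0.1656

ranges = [6.0460, 1.5704, 0.1848, 0.1656]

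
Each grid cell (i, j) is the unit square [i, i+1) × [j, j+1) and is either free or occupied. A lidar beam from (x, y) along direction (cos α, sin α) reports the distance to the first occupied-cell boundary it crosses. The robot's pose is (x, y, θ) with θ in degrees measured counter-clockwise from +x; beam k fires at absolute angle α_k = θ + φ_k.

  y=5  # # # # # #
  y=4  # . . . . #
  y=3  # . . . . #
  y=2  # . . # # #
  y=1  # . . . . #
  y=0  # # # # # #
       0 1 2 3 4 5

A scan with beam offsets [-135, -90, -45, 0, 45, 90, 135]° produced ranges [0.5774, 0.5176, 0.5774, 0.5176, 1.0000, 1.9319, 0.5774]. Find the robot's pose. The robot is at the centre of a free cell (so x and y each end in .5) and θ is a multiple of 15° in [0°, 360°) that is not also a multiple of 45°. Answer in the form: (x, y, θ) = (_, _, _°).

Enumerate (i+0.5, j+0.5, θ) over the 14 free cells and 16 admissible headings. For each, cast all 7 beams and compare to the given ranges.
  (4.5, 3.5, 240°): beam 1 = 1.5529 ≠ 0.5774 ✗
  (2.5, 4.5, 15°): beam 1 = 3.0000 ≠ 0.5774 ✗
  (2.5, 1.5, 165°): beam 1 = 1.0000 ≠ 0.5774 ✗
  (2.5, 3.5, 165°): beam 1 = 2.8868 ≠ 0.5774 ✗
  (3.5, 1.5, 285°): beam 1 = 2.8868 ≠ 0.5774 ✗
  …
  (4.5, 1.5, 105°): r_1=0.5774, r_2=0.5176, r_3=0.5774, r_4=0.5176, r_5=1.0000, r_6=1.9319, r_7=0.5774 — all match ✓
Unique over the lattice → pose = (4.5, 1.5, 105°).

(x, y, θ) = (4.5, 1.5, 105°)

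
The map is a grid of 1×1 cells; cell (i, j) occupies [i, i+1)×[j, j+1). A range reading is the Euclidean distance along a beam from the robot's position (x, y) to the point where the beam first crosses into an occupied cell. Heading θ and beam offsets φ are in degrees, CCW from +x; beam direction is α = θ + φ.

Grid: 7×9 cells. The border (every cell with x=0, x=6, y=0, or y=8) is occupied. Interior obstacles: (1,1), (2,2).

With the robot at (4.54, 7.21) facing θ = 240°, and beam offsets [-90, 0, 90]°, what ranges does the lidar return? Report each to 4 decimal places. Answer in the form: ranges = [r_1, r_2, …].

ranges = [1.5800, 4.8613, 1.6859]

beam 1: φ=-90°, α=150°
  cosα=-0.8660 sinα=0.5000 | (4,7) | tMaxX 0.6235 tMaxY 1.5800 | tΔX 1.1547 tΔY 2.0000
    t=0.6235 [x] (3,7)
    t=1.5800 [y] (3,8) — stop
  → r_1 = 1.5800
beam 2: φ=0°, α=240°
  cosα=-0.5000 sinα=-0.8660 | (4,7) | tMaxX 1.0800 tMaxY 0.2425 | tΔX 2.0000 tΔY 1.1547
    t=0.2425 [y] (4,6)
    t=1.0800 [x] (3,6)
    t=1.3972 [y] (3,5)
    t=2.5519 [y] (3,4)
    t=3.0800 [x] (2,4)
    t=3.7066 [y] (2,3)
    t=4.8613 [y] (2,2) — stop
  → r_2 = 4.8613
beam 3: φ=90°, α=330°
  cosα=0.8660 sinα=-0.5000 | (4,7) | tMaxX 0.5312 tMaxY 0.4200 | tΔX 1.1547 tΔY 2.0000
    t=0.4200 [y] (4,6)
    t=0.5312 [x] (5,6)
    t=1.6859 [x] (6,6) — stop
  → r_3 = 1.6859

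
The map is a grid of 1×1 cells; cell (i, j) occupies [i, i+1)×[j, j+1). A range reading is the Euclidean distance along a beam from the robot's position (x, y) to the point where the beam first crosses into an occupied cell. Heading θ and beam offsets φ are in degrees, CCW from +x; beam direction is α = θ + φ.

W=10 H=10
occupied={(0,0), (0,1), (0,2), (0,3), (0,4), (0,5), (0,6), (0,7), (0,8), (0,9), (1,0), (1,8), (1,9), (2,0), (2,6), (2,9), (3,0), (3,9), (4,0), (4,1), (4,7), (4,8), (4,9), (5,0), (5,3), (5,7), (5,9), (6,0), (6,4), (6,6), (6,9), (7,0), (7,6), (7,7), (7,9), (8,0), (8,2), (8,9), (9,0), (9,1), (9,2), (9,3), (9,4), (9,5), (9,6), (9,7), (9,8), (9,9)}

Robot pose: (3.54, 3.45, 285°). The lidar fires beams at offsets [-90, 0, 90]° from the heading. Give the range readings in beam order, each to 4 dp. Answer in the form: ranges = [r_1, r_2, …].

beam 1: φ=-90°, α=195°
  dir = (cos 195°, sin 195°) = (-0.9659, -0.2588); from cell (3,3)
  next x-line at t=0.5590, next y-line at t=1.7387; Δt_x=1.0353, Δt_y=3.8637
    x: enter (2,3) at t=0.5590
    x: enter (1,3) at t=1.5943
    y: enter (1,2) at t=1.7387
    x: enter (0,2) at t=2.6296 ← occupied
  → r_1 = 2.6296
beam 2: φ=0°, α=285°
  dir = (cos 285°, sin 285°) = (0.2588, -0.9659); from cell (3,3)
  next x-line at t=1.7773, next y-line at t=0.4659; Δt_x=3.8637, Δt_y=1.0353
    y: enter (3,2) at t=0.4659
    y: enter (3,1) at t=1.5012
    x: enter (4,1) at t=1.7773 ← occupied
  → r_2 = 1.7773
beam 3: φ=90°, α=15°
  dir = (cos 15°, sin 15°) = (0.9659, 0.2588); from cell (3,3)
  next x-line at t=0.4762, next y-line at t=2.1250; Δt_x=1.0353, Δt_y=3.8637
    x: enter (4,3) at t=0.4762
    x: enter (5,3) at t=1.5115 ← occupied
  → r_3 = 1.5115

ranges = [2.6296, 1.7773, 1.5115]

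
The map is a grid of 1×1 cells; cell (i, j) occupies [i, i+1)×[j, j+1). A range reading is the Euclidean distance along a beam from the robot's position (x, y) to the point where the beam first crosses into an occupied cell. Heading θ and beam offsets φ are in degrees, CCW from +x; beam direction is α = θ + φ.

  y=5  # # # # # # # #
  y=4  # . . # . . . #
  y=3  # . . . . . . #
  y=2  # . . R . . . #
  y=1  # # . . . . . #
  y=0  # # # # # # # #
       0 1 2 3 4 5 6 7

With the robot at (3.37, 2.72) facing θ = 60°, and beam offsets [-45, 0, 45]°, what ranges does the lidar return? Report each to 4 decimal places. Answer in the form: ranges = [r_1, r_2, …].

ranges = [3.7581, 2.6327, 1.3252]

beam 1: φ=-45°, α=15°
  dir = (cos 15°, sin 15°) = (0.9659, 0.2588); from cell (3,2)
  next x-line at t=0.6522, next y-line at t=1.0818; Δt_x=1.0353, Δt_y=3.8637
    x: enter (4,2) at t=0.6522
    y: enter (4,3) at t=1.0818
    x: enter (5,3) at t=1.6875
    x: enter (6,3) at t=2.7228
    x: enter (7,3) at t=3.7581 ← occupied
  → r_1 = 3.7581
beam 2: φ=0°, α=60°
  dir = (cos 60°, sin 60°) = (0.5000, 0.8660); from cell (3,2)
  next x-line at t=1.2600, next y-line at t=0.3233; Δt_x=2.0000, Δt_y=1.1547
    y: enter (3,3) at t=0.3233
    x: enter (4,3) at t=1.2600
    y: enter (4,4) at t=1.4780
    y: enter (4,5) at t=2.6327 ← occupied
  → r_2 = 2.6327
beam 3: φ=45°, α=105°
  dir = (cos 105°, sin 105°) = (-0.2588, 0.9659); from cell (3,2)
  next x-line at t=1.4296, next y-line at t=0.2899; Δt_x=3.8637, Δt_y=1.0353
    y: enter (3,3) at t=0.2899
    y: enter (3,4) at t=1.3252 ← occupied
  → r_3 = 1.3252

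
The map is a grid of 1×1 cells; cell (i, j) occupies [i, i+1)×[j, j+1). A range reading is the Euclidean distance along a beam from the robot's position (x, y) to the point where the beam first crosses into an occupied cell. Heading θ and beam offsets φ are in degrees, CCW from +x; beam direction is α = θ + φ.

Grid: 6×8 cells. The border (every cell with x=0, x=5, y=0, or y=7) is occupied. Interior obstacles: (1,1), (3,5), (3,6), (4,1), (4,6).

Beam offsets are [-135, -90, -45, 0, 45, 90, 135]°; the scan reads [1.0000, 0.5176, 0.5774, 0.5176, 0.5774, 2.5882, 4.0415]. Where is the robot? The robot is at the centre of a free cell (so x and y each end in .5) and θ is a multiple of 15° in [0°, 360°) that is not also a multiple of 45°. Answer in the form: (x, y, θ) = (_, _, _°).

(x, y, θ) = (1.5, 2.5, 255°)

Candidates: 19 free-cell centres × 16 headings = 304 poses. Raycast each; keep the one whose scan matches to 4 dp.
  (2.5, 6.5, 120°): beam 1 = 0.5176 ≠ 1.0000 ✗
  (1.5, 4.5, 105°): beam 1 = 4.0415 ≠ 1.0000 ✗
  (3.5, 1.5, 195°): beam 1 = 3.0000 ≠ 1.0000 ✗
  (3.5, 2.5, 60°): beam 1 = 1.5529 ≠ 1.0000 ✗
  (2.5, 4.5, 105°): beam 1 = 2.8868 ≠ 1.0000 ✗
  …
  (1.5, 2.5, 255°): r_1=1.0000, r_2=0.5176, r_3=0.5774, r_4=0.5176, r_5=0.5774, r_6=2.5882, r_7=4.0415 — all match ✓
No second candidate reproduces the full scan.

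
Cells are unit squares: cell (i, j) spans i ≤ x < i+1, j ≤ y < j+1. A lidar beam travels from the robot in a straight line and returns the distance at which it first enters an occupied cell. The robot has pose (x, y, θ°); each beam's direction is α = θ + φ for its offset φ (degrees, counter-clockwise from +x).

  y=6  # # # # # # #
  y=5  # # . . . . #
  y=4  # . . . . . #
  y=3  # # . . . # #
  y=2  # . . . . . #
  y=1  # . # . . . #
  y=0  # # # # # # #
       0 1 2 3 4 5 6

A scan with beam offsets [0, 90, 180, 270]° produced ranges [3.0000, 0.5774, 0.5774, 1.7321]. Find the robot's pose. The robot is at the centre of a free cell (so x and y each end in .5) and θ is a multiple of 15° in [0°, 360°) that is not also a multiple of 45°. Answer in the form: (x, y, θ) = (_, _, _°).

(x, y, θ) = (2.5, 5.5, 330°)

Enumerate (i+0.5, j+0.5, θ) over the 21 free cells and 16 admissible headings. For each, cast all 4 beams and compare to the given ranges.
  (3.5, 5.5, 210°): beam 1 = 2.8868 ≠ 3.0000 ✗
  (3.5, 5.5, 330°): beam 1 = 2.8868 ≠ 3.0000 ✗
  (4.5, 4.5, 330°): beam 1 = 1.0000 ≠ 3.0000 ✗
  …
  (2.5, 5.5, 330°): r_1=3.0000, r_2=0.5774, r_3=0.5774, r_4=1.7321 — all match ✓
Unique over the lattice → pose = (2.5, 5.5, 330°).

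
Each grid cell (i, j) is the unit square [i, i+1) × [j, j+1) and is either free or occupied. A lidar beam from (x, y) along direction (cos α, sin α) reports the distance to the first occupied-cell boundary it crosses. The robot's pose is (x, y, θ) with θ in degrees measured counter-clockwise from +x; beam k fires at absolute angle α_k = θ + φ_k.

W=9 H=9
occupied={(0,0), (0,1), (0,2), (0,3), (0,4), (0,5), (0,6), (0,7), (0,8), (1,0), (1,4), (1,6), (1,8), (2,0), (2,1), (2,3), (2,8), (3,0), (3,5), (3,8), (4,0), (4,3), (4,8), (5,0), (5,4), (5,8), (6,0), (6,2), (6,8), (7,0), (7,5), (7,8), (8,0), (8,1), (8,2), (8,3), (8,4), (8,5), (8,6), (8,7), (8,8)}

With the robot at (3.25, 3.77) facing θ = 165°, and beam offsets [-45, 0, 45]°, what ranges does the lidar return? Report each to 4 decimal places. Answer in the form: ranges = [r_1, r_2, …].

beam 1: φ=-45°, α=120°
  d=(-0.5000,0.8660)  start (3,3)  tX=0.5000 tY=0.2656  stride 1/|dx|=2.0000 1/|dy|=1.1547
    cross y-line → (3,4), t=0.2656
    cross x-line → (2,4), t=0.5000
    cross y-line → (2,5), t=1.4203
    cross x-line → (1,5), t=2.5000
    cross y-line → (1,6), t=2.5750 (wall)
  → r_1 = 2.5750
beam 2: φ=0°, α=165°
  d=(-0.9659,0.2588)  start (3,3)  tX=0.2588 tY=0.8887  stride 1/|dx|=1.0353 1/|dy|=3.8637
    cross x-line → (2,3), t=0.2588 (wall)
  → r_2 = 0.2588
beam 3: φ=45°, α=210°
  d=(-0.8660,-0.5000)  start (3,3)  tX=0.2887 tY=1.5400  stride 1/|dx|=1.1547 1/|dy|=2.0000
    cross x-line → (2,3), t=0.2887 (wall)
  → r_3 = 0.2887

ranges = [2.5750, 0.2588, 0.2887]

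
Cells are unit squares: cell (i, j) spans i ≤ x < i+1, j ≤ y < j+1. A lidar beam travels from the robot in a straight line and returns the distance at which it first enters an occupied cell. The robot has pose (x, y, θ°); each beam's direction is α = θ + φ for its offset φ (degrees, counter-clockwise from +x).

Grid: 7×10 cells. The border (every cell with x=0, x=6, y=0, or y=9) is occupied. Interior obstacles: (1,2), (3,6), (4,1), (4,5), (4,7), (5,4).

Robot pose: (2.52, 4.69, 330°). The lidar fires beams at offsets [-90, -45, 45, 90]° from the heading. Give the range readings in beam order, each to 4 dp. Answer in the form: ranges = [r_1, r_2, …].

beam 1: φ=-90°, α=240°
  cosα=-0.5000 sinα=-0.8660 | (2,4) | tMaxX 1.0400 tMaxY 0.7967 | tΔX 2.0000 tΔY 1.1547
    t=0.7967 [y] (2,3)
    t=1.0400 [x] (1,3)
    t=1.9514 [y] (1,2) — stop
  → r_1 = 1.9514
beam 2: φ=-45°, α=285°
  cosα=0.2588 sinα=-0.9659 | (2,4) | tMaxX 1.8546 tMaxY 0.7143 | tΔX 3.8637 tΔY 1.0353
    t=0.7143 [y] (2,3)
    t=1.7496 [y] (2,2)
    t=1.8546 [x] (3,2)
    t=2.7849 [y] (3,1)
    t=3.8202 [y] (3,0) — stop
  → r_2 = 3.8202
beam 3: φ=45°, α=15°
  cosα=0.9659 sinα=0.2588 | (2,4) | tMaxX 0.4969 tMaxY 1.1977 | tΔX 1.0353 tΔY 3.8637
    t=0.4969 [x] (3,4)
    t=1.1977 [y] (3,5)
    t=1.5322 [x] (4,5) — stop
  → r_3 = 1.5322
beam 4: φ=90°, α=60°
  cosα=0.5000 sinα=0.8660 | (2,4) | tMaxX 0.9600 tMaxY 0.3580 | tΔX 2.0000 tΔY 1.1547
    t=0.3580 [y] (2,5)
    t=0.9600 [x] (3,5)
    t=1.5127 [y] (3,6) — stop
  → r_4 = 1.5127

ranges = [1.9514, 3.8202, 1.5322, 1.5127]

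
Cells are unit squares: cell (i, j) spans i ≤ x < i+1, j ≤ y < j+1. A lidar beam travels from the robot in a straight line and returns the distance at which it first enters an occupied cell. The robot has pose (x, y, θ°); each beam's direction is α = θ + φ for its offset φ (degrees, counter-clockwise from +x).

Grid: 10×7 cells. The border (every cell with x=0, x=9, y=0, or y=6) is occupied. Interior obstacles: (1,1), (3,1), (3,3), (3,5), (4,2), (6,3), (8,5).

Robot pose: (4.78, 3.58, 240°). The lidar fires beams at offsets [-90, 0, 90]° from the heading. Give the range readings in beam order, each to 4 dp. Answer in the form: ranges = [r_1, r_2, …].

beam 1: φ=-90°, α=150°
  direction (-0.8660, 0.5000); cell (4,3); t to first gridline: x 0.9007, y 0.8400 (then +1.1547 / +2.0000)
    (4,4) via y @ 0.8400
    (3,4) via x @ 0.9007
    (2,4) via x @ 2.0554
    (2,5) via y @ 2.8400
    (1,5) via x @ 3.2101
    (0,5) via x @ 4.3648  # hit
  → r_1 = 4.3648
beam 2: φ=0°, α=240°
  direction (-0.5000, -0.8660); cell (4,3); t to first gridline: x 1.5600, y 0.6697 (then +2.0000 / +1.1547)
    (4,2) via y @ 0.6697  # hit
  → r_2 = 0.6697
beam 3: φ=90°, α=330°
  direction (0.8660, -0.5000); cell (4,3); t to first gridline: x 0.2540, y 1.1600 (then +1.1547 / +2.0000)
    (5,3) via x @ 0.2540
    (5,2) via y @ 1.1600
    (6,2) via x @ 1.4087
    (7,2) via x @ 2.5634
    (7,1) via y @ 3.1600
    (8,1) via x @ 3.7181
    (9,1) via x @ 4.8728  # hit
  → r_3 = 4.8728

ranges = [4.3648, 0.6697, 4.8728]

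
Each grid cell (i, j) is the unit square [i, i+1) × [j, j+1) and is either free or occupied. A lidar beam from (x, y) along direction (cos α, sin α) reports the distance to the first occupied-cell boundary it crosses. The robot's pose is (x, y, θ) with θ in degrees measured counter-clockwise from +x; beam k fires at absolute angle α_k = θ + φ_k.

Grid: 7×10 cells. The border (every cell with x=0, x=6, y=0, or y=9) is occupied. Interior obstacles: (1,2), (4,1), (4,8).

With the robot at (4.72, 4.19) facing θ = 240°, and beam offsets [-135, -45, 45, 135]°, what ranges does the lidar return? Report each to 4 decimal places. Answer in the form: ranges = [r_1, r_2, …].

beam 1: φ=-135°, α=105°
  cosα=-0.2588 sinα=0.9659 | (4,4) | tMaxX 2.7819 tMaxY 0.8386 | tΔX 3.8637 tΔY 1.0353
    t=0.8386 [y] (4,5)
    t=1.8738 [y] (4,6)
    t=2.7819 [x] (3,6)
    t=2.9091 [y] (3,7)
    t=3.9444 [y] (3,8)
    t=4.9797 [y] (3,9) — stop
  → r_1 = 4.9797
beam 2: φ=-45°, α=195°
  cosα=-0.9659 sinα=-0.2588 | (4,4) | tMaxX 0.7454 tMaxY 0.7341 | tΔX 1.0353 tΔY 3.8637
    t=0.7341 [y] (4,3)
    t=0.7454 [x] (3,3)
    t=1.7807 [x] (2,3)
    t=2.8160 [x] (1,3)
    t=3.8512 [x] (0,3) — stop
  → r_2 = 3.8512
beam 3: φ=45°, α=285°
  cosα=0.2588 sinα=-0.9659 | (4,4) | tMaxX 1.0818 tMaxY 0.1967 | tΔX 3.8637 tΔY 1.0353
    t=0.1967 [y] (4,3)
    t=1.0818 [x] (5,3)
    t=1.2320 [y] (5,2)
    t=2.2673 [y] (5,1)
    t=3.3025 [y] (5,0) — stop
  → r_3 = 3.3025
beam 4: φ=135°, α=15°
  cosα=0.9659 sinα=0.2588 | (4,4) | tMaxX 0.2899 tMaxY 3.1296 | tΔX 1.0353 tΔY 3.8637
    t=0.2899 [x] (5,4)
    t=1.3252 [x] (6,4) — stop
  → r_4 = 1.3252

ranges = [4.9797, 3.8512, 3.3025, 1.3252]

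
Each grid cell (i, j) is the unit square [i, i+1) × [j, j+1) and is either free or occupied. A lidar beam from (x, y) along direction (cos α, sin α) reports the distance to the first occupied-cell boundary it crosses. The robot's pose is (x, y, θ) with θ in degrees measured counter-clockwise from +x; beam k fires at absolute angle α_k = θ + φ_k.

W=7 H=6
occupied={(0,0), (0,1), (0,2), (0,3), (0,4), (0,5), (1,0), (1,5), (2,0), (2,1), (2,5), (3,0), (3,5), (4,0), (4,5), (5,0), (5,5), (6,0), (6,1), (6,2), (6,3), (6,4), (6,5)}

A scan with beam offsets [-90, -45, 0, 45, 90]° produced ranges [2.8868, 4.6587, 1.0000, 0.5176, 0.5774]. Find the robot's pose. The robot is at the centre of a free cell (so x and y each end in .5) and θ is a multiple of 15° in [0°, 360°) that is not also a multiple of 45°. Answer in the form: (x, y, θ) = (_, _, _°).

Enumerate (i+0.5, j+0.5, θ) over the 19 free cells and 16 admissible headings. For each, cast all 5 beams and compare to the given ranges.
  (5.5, 1.5, 195°): beam 1 = 3.6235 ≠ 2.8868 ✗
  (5.5, 1.5, 75°): beam 1 = 0.5176 ≠ 2.8868 ✗
  (1.5, 3.5, 105°): beam 1 = 4.6587 ≠ 2.8868 ✗
  (5.5, 3.5, 300°): beam 1 = 3.0000 ≠ 2.8868 ✗
  …
  (1.5, 4.5, 30°): r_1=2.8868, r_2=4.6587, r_3=1.0000, r_4=0.5176, r_5=0.5774 — all match ✓
Unique over the lattice → pose = (1.5, 4.5, 30°).

(x, y, θ) = (1.5, 4.5, 30°)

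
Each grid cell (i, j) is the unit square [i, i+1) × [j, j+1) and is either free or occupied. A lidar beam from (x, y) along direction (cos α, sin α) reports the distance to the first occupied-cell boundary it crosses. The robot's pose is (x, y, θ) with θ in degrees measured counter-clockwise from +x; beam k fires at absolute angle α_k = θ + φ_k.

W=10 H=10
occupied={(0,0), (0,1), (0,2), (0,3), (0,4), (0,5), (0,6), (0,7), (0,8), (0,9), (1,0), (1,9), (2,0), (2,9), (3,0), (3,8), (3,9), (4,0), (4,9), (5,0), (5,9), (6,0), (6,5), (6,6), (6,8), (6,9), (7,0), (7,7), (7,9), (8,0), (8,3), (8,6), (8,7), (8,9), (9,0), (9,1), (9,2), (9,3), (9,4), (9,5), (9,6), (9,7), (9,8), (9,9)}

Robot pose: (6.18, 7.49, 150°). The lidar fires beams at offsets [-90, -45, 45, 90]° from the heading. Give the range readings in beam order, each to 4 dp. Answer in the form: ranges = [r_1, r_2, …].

ranges = [0.5889, 0.5280, 5.3627, 7.4940]

beam 1: φ=-90°, α=60°
  dir = (cos 60°, sin 60°) = (0.5000, 0.8660); from cell (6,7)
  next x-line at t=1.6400, next y-line at t=0.5889; Δt_x=2.0000, Δt_y=1.1547
    y: enter (6,8) at t=0.5889 ← occupied
  → r_1 = 0.5889
beam 2: φ=-45°, α=105°
  dir = (cos 105°, sin 105°) = (-0.2588, 0.9659); from cell (6,7)
  next x-line at t=0.6955, next y-line at t=0.5280; Δt_x=3.8637, Δt_y=1.0353
    y: enter (6,8) at t=0.5280 ← occupied
  → r_2 = 0.5280
beam 3: φ=45°, α=195°
  dir = (cos 195°, sin 195°) = (-0.9659, -0.2588); from cell (6,7)
  next x-line at t=0.1863, next y-line at t=1.8932; Δt_x=1.0353, Δt_y=3.8637
    x: enter (5,7) at t=0.1863
    x: enter (4,7) at t=1.2216
    y: enter (4,6) at t=1.8932
    x: enter (3,6) at t=2.2569
    x: enter (2,6) at t=3.2922
    x: enter (1,6) at t=4.3275
    x: enter (0,6) at t=5.3627 ← occupied
  → r_3 = 5.3627
beam 4: φ=90°, α=240°
  dir = (cos 240°, sin 240°) = (-0.5000, -0.8660); from cell (6,7)
  next x-line at t=0.3600, next y-line at t=0.5658; Δt_x=2.0000, Δt_y=1.1547
    x: enter (5,7) at t=0.3600
    y: enter (5,6) at t=0.5658
    y: enter (5,5) at t=1.7205
    x: enter (4,5) at t=2.3600
    y: enter (4,4) at t=2.8752
    y: enter (4,3) at t=4.0299
    x: enter (3,3) at t=4.3600
    y: enter (3,2) at t=5.1846
    y: enter (3,1) at t=6.3393
    x: enter (2,1) at t=6.3600
    y: enter (2,0) at t=7.4940 ← occupied
  → r_4 = 7.4940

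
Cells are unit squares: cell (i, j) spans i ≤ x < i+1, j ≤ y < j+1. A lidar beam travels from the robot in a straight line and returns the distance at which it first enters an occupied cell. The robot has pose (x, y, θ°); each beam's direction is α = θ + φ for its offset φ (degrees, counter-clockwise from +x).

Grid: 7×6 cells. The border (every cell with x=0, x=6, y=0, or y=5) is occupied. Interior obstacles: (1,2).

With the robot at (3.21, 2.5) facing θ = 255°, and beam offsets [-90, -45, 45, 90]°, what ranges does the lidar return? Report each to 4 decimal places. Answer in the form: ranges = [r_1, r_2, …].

ranges = [1.2527, 2.5519, 1.7321, 2.8884]

beam 1: φ=-90°, α=165°
  direction (-0.9659, 0.2588); cell (3,2); t to first gridline: x 0.2174, y 1.9319 (then +1.0353 / +3.8637)
    (2,2) via x @ 0.2174
    (1,2) via x @ 1.2527  # hit
  → r_1 = 1.2527
beam 2: φ=-45°, α=210°
  direction (-0.8660, -0.5000); cell (3,2); t to first gridline: x 0.2425, y 1.0000 (then +1.1547 / +2.0000)
    (2,2) via x @ 0.2425
    (2,1) via y @ 1.0000
    (1,1) via x @ 1.3972
    (0,1) via x @ 2.5519  # hit
  → r_2 = 2.5519
beam 3: φ=45°, α=300°
  direction (0.5000, -0.8660); cell (3,2); t to first gridline: x 1.5800, y 0.5774 (then +2.0000 / +1.1547)
    (3,1) via y @ 0.5774
    (4,1) via x @ 1.5800
    (4,0) via y @ 1.7321  # hit
  → r_3 = 1.7321
beam 4: φ=90°, α=345°
  direction (0.9659, -0.2588); cell (3,2); t to first gridline: x 0.8179, y 1.9319 (then +1.0353 / +3.8637)
    (4,2) via x @ 0.8179
    (5,2) via x @ 1.8531
    (5,1) via y @ 1.9319
    (6,1) via x @ 2.8884  # hit
  → r_4 = 2.8884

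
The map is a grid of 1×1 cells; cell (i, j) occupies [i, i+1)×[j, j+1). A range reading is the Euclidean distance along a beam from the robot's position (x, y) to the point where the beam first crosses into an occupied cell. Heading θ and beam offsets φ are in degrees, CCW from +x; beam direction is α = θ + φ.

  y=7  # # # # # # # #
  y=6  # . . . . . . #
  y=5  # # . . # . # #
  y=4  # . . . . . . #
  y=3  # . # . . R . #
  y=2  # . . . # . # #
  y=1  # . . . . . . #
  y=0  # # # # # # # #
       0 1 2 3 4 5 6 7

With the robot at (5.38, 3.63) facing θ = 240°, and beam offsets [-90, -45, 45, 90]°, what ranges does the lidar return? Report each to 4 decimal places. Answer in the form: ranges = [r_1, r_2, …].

beam 1: φ=-90°, α=150°
  cosα=-0.8660 sinα=0.5000 | (5,3) | tMaxX 0.4388 tMaxY 0.7400 | tΔX 1.1547 tΔY 2.0000
    t=0.4388 [x] (4,3)
    t=0.7400 [y] (4,4)
    t=1.5935 [x] (3,4)
    t=2.7400 [y] (3,5)
    t=2.7482 [x] (2,5)
    t=3.9029 [x] (1,5) — stop
  → r_1 = 3.9029
beam 2: φ=-45°, α=195°
  cosα=-0.9659 sinα=-0.2588 | (5,3) | tMaxX 0.3934 tMaxY 2.4341 | tΔX 1.0353 tΔY 3.8637
    t=0.3934 [x] (4,3)
    t=1.4287 [x] (3,3)
    t=2.4341 [y] (3,2)
    t=2.4640 [x] (2,2)
    t=3.4992 [x] (1,2)
    t=4.5345 [x] (0,2) — stop
  → r_2 = 4.5345
beam 3: φ=45°, α=285°
  cosα=0.2588 sinα=-0.9659 | (5,3) | tMaxX 2.3955 tMaxY 0.6522 | tΔX 3.8637 tΔY 1.0353
    t=0.6522 [y] (5,2)
    t=1.6875 [y] (5,1)
    t=2.3955 [x] (6,1)
    t=2.7228 [y] (6,0) — stop
  → r_3 = 2.7228
beam 4: φ=90°, α=330°
  cosα=0.8660 sinα=-0.5000 | (5,3) | tMaxX 0.7159 tMaxY 1.2600 | tΔX 1.1547 tΔY 2.0000
    t=0.7159 [x] (6,3)
    t=1.2600 [y] (6,2) — stop
  → r_4 = 1.2600

ranges = [3.9029, 4.5345, 2.7228, 1.2600]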